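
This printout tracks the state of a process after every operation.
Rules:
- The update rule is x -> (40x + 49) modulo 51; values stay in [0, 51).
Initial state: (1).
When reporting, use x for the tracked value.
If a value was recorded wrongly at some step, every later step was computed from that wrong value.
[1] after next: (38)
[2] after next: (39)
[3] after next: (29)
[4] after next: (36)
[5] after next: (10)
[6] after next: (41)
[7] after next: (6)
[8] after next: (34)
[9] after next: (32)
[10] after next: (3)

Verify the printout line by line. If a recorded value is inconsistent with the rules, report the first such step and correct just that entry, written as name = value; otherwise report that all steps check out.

step 1: x = (40*1 + 49) mod 51 = 38 -> matches
step 2: x = (40*38 + 49) mod 51 = 39 -> checks out
step 3: x = (40*39 + 49) mod 51 = 28 -> first mismatch against the printout
The earliest wrong entry is at step 3: it should read x = 28.

step 3, x = 28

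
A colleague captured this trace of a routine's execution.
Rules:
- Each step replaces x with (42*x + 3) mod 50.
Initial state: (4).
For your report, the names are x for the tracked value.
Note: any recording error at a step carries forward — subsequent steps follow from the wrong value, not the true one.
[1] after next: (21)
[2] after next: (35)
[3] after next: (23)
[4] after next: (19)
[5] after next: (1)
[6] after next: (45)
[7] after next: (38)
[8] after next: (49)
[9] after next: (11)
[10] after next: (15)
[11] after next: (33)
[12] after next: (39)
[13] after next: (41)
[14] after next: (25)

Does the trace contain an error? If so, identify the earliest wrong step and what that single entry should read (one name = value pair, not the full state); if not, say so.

step 7, x = 43

step 1: x = (42*4 + 3) mod 50 = 21 -> matches
step 2: x = (42*21 + 3) mod 50 = 35 -> verified
step 3: x = (42*35 + 3) mod 50 = 23 -> no discrepancy
step 4: x = (42*23 + 3) mod 50 = 19 -> verified
step 5: x = (42*19 + 3) mod 50 = 1 -> checks out
step 6: x = (42*1 + 3) mod 50 = 45 -> exactly as logged
step 7: x = (42*45 + 3) mod 50 = 43 -> a discrepancy with the trace
The earliest wrong entry is at step 7: it should read x = 43.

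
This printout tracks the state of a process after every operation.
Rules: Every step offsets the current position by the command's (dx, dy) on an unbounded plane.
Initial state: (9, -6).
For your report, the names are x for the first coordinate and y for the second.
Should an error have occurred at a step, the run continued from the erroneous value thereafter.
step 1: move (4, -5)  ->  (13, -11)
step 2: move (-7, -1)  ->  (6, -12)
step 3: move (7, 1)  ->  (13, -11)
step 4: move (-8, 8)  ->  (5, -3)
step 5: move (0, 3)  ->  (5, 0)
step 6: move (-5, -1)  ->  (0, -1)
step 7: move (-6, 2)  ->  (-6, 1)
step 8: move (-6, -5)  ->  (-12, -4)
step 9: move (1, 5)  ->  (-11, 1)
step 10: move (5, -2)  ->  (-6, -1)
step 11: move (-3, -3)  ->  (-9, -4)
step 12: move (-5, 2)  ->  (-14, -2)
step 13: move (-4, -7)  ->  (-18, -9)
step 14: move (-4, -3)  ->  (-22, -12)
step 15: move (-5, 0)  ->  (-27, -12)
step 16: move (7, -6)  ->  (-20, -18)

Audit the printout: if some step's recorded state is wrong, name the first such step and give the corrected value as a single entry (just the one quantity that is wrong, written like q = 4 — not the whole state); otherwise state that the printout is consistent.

no error

Recomputing the run from the initial state:
step 1: x = 13, y = -11
step 2: x = 6, y = -12
step 3: x = 13, y = -11
step 4: x = 5, y = -3
step 5: x = 5, y = 0
step 6: x = 0, y = -1
step 7: x = -6, y = 1
step 8: x = -12, y = -4
step 9: x = -11, y = 1
step 10: x = -6, y = -1
step 11: x = -9, y = -4
step 12: x = -14, y = -2
step 13: x = -18, y = -9
step 14: x = -22, y = -12
step 15: x = -27, y = -12
step 16: x = -20, y = -18
This matches the printout at every step.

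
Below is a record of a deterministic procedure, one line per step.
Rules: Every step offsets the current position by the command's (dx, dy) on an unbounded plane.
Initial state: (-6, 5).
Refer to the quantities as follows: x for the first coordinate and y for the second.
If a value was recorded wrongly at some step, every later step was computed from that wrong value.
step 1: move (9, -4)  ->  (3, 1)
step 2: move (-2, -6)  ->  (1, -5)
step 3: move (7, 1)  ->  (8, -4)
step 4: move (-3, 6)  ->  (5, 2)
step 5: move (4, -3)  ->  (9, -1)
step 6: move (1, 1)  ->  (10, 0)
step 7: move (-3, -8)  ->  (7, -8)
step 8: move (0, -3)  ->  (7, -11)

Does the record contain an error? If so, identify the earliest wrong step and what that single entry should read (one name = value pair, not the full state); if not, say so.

no error

Step 1: x = -6 + (9) = 3, y = 5 + (-4) = 1 — verified.
Step 2: x = 3 + (-2) = 1, y = 1 + (-6) = -5 — no discrepancy.
Step 3: x = 1 + (7) = 8, y = -5 + (1) = -4 — checks out.
Step 4: x = 8 + (-3) = 5, y = -4 + (6) = 2 — verified.
Step 5: x = 5 + (4) = 9, y = 2 + (-3) = -1 — no discrepancy.
Step 6: x = 9 + (1) = 10, y = -1 + (1) = 0 — agrees with the record.
Step 7: x = 10 + (-3) = 7, y = 0 + (-8) = -8 — same as recorded.
Step 8: x = 7 + (0) = 7, y = -8 + (-3) = -11 — confirmed correct.
The whole run recomputes cleanly — no discrepancies.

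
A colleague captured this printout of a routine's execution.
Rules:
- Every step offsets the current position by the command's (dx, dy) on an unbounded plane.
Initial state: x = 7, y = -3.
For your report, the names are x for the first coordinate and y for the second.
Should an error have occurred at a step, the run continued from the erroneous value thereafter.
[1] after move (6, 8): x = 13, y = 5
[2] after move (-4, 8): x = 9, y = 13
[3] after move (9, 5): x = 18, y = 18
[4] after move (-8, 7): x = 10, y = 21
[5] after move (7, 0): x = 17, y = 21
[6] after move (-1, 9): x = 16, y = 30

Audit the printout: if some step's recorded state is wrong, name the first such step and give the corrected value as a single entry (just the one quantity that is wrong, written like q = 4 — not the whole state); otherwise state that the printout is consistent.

step 4, y = 25

Recomputing the run from the initial state:
step 1: x = 13, y = 5
step 2: x = 9, y = 13
step 3: x = 18, y = 18
step 4: x = 10, y = 25
step 5: x = 17, y = 25
step 6: x = 16, y = 34
The first disagreement with the printout is at step 4, where the value should be y = 25.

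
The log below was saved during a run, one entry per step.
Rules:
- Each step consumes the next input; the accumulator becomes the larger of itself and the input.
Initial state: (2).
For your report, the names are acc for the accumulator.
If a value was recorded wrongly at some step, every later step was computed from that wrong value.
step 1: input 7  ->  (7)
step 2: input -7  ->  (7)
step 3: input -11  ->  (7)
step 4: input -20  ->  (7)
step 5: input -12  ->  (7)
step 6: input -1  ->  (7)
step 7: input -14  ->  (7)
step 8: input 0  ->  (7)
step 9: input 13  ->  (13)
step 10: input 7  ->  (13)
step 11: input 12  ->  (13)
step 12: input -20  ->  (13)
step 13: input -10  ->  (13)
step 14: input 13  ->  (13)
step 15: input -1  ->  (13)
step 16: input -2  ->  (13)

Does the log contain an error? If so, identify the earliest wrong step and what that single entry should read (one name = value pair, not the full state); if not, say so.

no error

step 1: acc = max(2, 7) = 7 -> confirmed correct
step 2: acc = max(7, -7) = 7 -> in agreement
step 3: acc = max(7, -11) = 7 -> same as recorded
step 4: acc = max(7, -20) = 7 -> exactly as logged
step 5: acc = max(7, -12) = 7 -> consistent with the log
step 6: acc = max(7, -1) = 7 -> confirmed correct
step 7: acc = max(7, -14) = 7 -> agrees with the log
step 8: acc = max(7, 0) = 7 -> confirmed correct
step 9: acc = max(7, 13) = 13 -> agrees with the log
step 10: acc = max(13, 7) = 13 -> exactly as logged
step 11: acc = max(13, 12) = 13 -> same as recorded
step 12: acc = max(13, -20) = 13 -> same as recorded
step 13: acc = max(13, -10) = 13 -> verified
step 14: acc = max(13, 13) = 13 -> checks out
step 15: acc = max(13, -1) = 13 -> same as recorded
step 16: acc = max(13, -2) = 13 -> in agreement
Every step is consistent.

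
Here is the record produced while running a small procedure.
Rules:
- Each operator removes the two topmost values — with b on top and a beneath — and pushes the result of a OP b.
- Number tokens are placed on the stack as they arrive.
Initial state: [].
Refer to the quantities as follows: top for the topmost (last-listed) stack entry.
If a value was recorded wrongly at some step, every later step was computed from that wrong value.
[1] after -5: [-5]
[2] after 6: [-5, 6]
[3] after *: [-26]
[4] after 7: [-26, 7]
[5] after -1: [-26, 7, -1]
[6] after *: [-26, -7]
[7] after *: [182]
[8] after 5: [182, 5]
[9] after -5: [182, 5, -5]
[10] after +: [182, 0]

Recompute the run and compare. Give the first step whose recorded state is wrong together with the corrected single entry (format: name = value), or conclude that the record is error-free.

step 3, top = -30

Recomputing the run from the initial state:
step 1: [-5]
step 2: [-5, 6]
step 3: [-30]
step 4: [-30, 7]
step 5: [-30, 7, -1]
step 6: [-30, -7]
step 7: [210]
step 8: [210, 5]
step 9: [210, 5, -5]
step 10: [210, 0]
The first disagreement with the record is at step 3, where the value should be top = -30.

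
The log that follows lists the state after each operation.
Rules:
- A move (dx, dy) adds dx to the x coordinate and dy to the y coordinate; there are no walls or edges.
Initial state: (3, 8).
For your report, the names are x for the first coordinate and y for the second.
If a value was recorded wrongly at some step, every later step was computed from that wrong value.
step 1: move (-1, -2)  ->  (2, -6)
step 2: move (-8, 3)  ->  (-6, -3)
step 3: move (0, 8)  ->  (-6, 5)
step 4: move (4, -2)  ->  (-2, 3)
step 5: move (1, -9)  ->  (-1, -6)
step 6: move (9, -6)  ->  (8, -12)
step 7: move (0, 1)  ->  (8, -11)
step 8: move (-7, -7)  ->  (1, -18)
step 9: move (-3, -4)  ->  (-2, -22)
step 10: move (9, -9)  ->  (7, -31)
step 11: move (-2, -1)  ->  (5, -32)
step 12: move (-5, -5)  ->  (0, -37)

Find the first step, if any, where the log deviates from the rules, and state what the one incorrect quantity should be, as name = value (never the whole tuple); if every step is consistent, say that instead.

step 1: x = 3 + (-1) = 2, y = 8 + (-2) = 6 -> the entry is off here
So the first discrepancy is step 1, where the right value is y = 6.

step 1, y = 6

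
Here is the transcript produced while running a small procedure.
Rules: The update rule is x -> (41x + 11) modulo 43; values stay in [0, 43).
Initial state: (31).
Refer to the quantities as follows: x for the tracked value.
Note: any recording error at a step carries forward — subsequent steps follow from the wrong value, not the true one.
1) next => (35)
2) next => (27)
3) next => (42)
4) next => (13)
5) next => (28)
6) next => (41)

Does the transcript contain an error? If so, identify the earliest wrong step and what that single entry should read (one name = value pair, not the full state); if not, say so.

step 3, x = 0

step 1: x = (41*31 + 11) mod 43 = 35 -> matches
step 2: x = (41*35 + 11) mod 43 = 27 -> agrees with the transcript
step 3: x = (41*27 + 11) mod 43 = 0 -> first mismatch against the transcript
That makes step 3 the first incorrect line — x = 0 is what it should show.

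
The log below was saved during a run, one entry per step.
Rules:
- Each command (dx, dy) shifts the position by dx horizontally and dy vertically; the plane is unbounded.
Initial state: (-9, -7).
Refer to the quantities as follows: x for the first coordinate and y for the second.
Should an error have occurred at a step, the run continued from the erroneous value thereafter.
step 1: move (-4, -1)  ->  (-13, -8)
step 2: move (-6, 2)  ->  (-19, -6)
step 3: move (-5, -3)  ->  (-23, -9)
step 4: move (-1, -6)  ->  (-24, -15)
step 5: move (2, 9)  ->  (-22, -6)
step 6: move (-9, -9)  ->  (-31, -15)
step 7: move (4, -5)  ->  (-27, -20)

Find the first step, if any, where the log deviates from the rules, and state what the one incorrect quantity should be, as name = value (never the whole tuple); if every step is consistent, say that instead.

step 3, x = -24

Recomputing the run from the initial state:
step 1: x = -13, y = -8
step 2: x = -19, y = -6
step 3: x = -24, y = -9
step 4: x = -25, y = -15
step 5: x = -23, y = -6
step 6: x = -32, y = -15
step 7: x = -28, y = -20
The first disagreement with the log is at step 3, where the value should be x = -24.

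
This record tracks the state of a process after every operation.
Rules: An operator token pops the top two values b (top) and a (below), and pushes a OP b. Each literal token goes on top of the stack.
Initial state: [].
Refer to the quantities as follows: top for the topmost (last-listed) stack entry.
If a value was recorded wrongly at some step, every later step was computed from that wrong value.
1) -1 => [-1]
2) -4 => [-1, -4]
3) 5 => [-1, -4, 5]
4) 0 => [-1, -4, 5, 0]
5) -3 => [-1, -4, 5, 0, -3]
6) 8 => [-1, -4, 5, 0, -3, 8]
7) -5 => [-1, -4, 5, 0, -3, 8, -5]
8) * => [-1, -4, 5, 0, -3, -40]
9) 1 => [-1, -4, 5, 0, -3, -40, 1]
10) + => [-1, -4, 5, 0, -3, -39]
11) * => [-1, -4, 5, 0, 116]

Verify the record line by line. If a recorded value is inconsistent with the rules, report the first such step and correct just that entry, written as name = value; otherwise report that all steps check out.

1. push -1: top = -1 (exactly as logged)
2. push -4: top = -4 (verified)
3. push 5: top = 5 (in agreement)
4. push 0: top = 0 (same as recorded)
5. push -3: top = -3 (same as recorded)
6. push 8: top = 8 (same as recorded)
7. push -5: top = -5 (verified)
8. 8 * -5 = -40 (checks out)
9. push 1: top = 1 (checks out)
10. -40 + 1 = -39 (no discrepancy)
11. -3 * -39 = 117 (not what was recorded)
Conclusion: step 11 carries the first error; the entry should be top = 117.

step 11, top = 117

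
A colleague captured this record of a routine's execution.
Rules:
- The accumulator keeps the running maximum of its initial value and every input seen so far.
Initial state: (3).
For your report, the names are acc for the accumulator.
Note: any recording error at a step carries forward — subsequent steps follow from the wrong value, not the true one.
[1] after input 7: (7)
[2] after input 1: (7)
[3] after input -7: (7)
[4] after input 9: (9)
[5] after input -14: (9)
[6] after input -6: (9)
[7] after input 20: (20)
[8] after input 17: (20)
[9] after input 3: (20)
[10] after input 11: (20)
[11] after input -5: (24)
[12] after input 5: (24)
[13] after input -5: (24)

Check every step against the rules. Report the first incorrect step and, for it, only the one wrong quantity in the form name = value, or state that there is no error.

step 11, acc = 20

Recomputing the run from the initial state:
step 1: acc = 7
step 2: acc = 7
step 3: acc = 7
step 4: acc = 9
step 5: acc = 9
step 6: acc = 9
step 7: acc = 20
step 8: acc = 20
step 9: acc = 20
step 10: acc = 20
step 11: acc = 20
step 12: acc = 20
step 13: acc = 20
The first disagreement with the record is at step 11, where the value should be acc = 20.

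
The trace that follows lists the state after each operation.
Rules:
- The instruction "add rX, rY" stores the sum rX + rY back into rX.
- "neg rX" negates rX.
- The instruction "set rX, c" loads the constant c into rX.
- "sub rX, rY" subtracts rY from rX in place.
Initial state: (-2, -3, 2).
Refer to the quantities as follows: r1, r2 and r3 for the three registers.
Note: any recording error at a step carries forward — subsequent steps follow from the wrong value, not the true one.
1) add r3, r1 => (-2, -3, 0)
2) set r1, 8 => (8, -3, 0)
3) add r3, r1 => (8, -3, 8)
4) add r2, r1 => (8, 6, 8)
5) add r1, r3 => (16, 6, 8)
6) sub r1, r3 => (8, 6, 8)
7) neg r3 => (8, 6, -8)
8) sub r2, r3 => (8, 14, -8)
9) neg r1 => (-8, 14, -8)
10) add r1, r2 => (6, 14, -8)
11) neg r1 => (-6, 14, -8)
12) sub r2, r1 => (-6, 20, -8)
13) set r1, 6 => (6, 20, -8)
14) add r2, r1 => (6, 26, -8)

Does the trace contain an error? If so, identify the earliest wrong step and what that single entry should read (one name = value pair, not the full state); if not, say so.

step 4, r2 = 5

1. r3 = 2 + -2 = 0 (verified)
2. r1 = 8 (no discrepancy)
3. r3 = 0 + 8 = 8 (no discrepancy)
4. r2 = -3 + 8 = 5 (the entry is off here)
The earliest wrong entry is at step 4: it should read r2 = 5.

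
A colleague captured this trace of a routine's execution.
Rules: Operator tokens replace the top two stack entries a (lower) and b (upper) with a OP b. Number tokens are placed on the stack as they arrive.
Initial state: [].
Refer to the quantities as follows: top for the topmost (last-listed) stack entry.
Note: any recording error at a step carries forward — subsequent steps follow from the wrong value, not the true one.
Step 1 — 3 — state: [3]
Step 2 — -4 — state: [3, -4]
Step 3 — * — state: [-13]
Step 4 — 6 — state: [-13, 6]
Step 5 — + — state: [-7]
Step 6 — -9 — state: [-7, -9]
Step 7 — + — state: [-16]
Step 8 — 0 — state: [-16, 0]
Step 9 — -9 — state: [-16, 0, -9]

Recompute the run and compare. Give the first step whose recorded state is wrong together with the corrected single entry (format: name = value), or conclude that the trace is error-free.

Recomputing the run from the initial state:
step 1: [3]
step 2: [3, -4]
step 3: [-12]
step 4: [-12, 6]
step 5: [-6]
step 6: [-6, -9]
step 7: [-15]
step 8: [-15, 0]
step 9: [-15, 0, -9]
The first disagreement with the trace is at step 3, where the value should be top = -12.

step 3, top = -12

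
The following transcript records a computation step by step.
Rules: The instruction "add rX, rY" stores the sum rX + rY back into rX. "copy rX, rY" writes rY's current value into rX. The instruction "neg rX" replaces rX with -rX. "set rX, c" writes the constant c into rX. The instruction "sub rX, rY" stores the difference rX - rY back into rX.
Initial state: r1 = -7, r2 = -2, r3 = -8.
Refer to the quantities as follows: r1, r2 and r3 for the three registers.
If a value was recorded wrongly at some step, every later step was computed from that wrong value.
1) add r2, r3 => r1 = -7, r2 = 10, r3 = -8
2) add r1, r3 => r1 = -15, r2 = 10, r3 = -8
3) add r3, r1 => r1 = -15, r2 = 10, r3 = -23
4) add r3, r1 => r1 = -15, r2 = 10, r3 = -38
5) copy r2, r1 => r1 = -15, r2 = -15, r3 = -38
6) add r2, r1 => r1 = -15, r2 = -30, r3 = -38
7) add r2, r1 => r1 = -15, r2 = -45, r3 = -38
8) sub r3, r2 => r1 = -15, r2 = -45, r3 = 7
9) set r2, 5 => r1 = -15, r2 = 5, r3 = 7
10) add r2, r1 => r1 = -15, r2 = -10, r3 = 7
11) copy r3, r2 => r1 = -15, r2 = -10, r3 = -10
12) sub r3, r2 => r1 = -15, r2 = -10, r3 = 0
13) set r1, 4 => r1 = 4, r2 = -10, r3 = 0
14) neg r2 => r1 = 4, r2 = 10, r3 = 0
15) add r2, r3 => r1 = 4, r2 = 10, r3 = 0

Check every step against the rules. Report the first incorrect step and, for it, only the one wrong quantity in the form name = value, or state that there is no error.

step 1: r2 = -2 + -8 = -10 -> the transcript has a different value
So the first discrepancy is step 1, where the right value is r2 = -10.

step 1, r2 = -10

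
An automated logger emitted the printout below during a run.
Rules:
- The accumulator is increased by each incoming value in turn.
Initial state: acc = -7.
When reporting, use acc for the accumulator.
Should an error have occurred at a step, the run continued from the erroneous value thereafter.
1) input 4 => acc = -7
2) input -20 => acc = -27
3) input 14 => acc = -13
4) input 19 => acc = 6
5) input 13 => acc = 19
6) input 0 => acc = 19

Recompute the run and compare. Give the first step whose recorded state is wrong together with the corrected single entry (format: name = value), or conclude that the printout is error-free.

1. acc = -7 + 4 = -3 (a discrepancy with the printout)
Step 1 is the first one off; corrected, acc = -3.

step 1, acc = -3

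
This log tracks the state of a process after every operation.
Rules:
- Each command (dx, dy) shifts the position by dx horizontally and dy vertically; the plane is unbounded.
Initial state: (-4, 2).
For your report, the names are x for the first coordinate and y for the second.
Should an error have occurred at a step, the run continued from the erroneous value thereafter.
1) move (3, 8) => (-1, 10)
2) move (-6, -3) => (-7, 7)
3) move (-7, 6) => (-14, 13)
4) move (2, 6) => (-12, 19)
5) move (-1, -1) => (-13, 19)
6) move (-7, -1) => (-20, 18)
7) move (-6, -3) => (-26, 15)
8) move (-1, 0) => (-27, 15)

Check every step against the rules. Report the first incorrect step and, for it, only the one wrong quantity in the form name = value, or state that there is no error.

Recomputing the run from the initial state:
step 1: x = -1, y = 10
step 2: x = -7, y = 7
step 3: x = -14, y = 13
step 4: x = -12, y = 19
step 5: x = -13, y = 18
step 6: x = -20, y = 17
step 7: x = -26, y = 14
step 8: x = -27, y = 14
The first disagreement with the log is at step 5, where the value should be y = 18.

step 5, y = 18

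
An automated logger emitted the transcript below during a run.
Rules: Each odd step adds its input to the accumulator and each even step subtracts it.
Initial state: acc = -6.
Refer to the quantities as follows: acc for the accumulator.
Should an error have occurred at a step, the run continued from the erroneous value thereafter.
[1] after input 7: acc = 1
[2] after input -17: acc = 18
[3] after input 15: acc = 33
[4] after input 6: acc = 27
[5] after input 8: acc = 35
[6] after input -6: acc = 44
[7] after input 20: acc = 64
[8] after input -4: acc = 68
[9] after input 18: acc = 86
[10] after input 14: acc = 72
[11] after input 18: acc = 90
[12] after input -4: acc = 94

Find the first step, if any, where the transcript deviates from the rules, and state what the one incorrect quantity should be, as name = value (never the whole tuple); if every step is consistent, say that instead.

step 6, acc = 41

1. acc = -6 + 7 = 1 (verified)
2. acc = 1 - -17 = 18 (confirmed correct)
3. acc = 18 + 15 = 33 (no discrepancy)
4. acc = 33 - 6 = 27 (exactly as logged)
5. acc = 27 + 8 = 35 (same as recorded)
6. acc = 35 - -6 = 41 (this is not what the transcript shows)
The audit stops at step 6: the recorded entry is wrong and should be acc = 41.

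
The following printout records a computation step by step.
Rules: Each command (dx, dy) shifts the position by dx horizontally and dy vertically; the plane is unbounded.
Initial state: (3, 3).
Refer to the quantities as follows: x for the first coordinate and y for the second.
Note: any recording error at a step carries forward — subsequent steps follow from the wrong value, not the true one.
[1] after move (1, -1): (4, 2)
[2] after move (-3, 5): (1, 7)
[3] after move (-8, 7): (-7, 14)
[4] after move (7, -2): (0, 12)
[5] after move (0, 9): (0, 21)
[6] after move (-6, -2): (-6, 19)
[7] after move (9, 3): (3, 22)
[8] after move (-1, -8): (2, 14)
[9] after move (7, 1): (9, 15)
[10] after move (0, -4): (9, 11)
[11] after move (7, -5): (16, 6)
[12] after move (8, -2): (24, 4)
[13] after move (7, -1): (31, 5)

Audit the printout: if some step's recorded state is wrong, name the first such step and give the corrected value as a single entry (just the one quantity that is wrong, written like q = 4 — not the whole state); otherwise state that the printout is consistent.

step 13, y = 3

Recomputing the run from the initial state:
step 1: x = 4, y = 2
step 2: x = 1, y = 7
step 3: x = -7, y = 14
step 4: x = 0, y = 12
step 5: x = 0, y = 21
step 6: x = -6, y = 19
step 7: x = 3, y = 22
step 8: x = 2, y = 14
step 9: x = 9, y = 15
step 10: x = 9, y = 11
step 11: x = 16, y = 6
step 12: x = 24, y = 4
step 13: x = 31, y = 3
The first disagreement with the printout is at step 13, where the value should be y = 3.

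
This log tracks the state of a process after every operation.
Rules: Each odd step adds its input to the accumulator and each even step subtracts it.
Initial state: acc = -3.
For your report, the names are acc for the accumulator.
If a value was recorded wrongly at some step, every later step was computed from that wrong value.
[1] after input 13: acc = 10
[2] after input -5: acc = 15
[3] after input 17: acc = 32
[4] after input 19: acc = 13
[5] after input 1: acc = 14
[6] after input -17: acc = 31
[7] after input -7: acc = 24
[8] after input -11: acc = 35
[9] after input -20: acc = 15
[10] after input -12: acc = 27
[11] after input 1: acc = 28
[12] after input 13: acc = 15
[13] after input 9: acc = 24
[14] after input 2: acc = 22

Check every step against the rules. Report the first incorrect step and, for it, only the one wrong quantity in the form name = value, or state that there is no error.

no error

step 1: acc = -3 + 13 = 10 -> agrees with the log
step 2: acc = 10 - -5 = 15 -> same as recorded
step 3: acc = 15 + 17 = 32 -> confirmed correct
step 4: acc = 32 - 19 = 13 -> exactly as logged
step 5: acc = 13 + 1 = 14 -> exactly as logged
step 6: acc = 14 - -17 = 31 -> agrees with the log
step 7: acc = 31 + -7 = 24 -> matches
step 8: acc = 24 - -11 = 35 -> agrees with the log
step 9: acc = 35 + -20 = 15 -> no discrepancy
step 10: acc = 15 - -12 = 27 -> consistent with the log
step 11: acc = 27 + 1 = 28 -> consistent with the log
step 12: acc = 28 - 13 = 15 -> verified
step 13: acc = 15 + 9 = 24 -> matches
step 14: acc = 24 - 2 = 22 -> checks out
The whole run recomputes cleanly — no discrepancies.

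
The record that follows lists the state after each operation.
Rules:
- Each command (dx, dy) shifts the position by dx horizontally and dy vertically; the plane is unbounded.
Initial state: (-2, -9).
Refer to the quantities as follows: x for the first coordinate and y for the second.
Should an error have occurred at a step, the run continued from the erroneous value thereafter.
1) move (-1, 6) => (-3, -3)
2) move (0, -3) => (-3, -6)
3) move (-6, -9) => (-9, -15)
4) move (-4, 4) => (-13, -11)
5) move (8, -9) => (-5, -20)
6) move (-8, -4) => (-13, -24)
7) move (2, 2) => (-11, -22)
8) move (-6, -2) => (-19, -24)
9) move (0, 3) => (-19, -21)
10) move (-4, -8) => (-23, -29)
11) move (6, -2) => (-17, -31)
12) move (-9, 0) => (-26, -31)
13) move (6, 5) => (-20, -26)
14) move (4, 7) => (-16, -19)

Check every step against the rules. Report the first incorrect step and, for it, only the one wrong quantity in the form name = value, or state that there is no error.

1. x = -2 + (-1) = -3, y = -9 + (6) = -3 (checks out)
2. x = -3 + (0) = -3, y = -3 + (-3) = -6 (consistent with the record)
3. x = -3 + (-6) = -9, y = -6 + (-9) = -15 (in agreement)
4. x = -9 + (-4) = -13, y = -15 + (4) = -11 (exactly as logged)
5. x = -13 + (8) = -5, y = -11 + (-9) = -20 (consistent with the record)
6. x = -5 + (-8) = -13, y = -20 + (-4) = -24 (same as recorded)
7. x = -13 + (2) = -11, y = -24 + (2) = -22 (same as recorded)
8. x = -11 + (-6) = -17, y = -22 + (-2) = -24 (a discrepancy with the record)
So the first discrepancy is step 8, where the right value is x = -17.

step 8, x = -17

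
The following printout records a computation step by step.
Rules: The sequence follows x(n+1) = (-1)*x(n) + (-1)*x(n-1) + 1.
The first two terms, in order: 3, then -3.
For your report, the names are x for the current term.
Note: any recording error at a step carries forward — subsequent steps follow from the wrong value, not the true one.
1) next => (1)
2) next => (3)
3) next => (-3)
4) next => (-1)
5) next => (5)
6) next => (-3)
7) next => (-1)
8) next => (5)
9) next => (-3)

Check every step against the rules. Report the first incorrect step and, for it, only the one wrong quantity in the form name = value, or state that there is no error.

step 4, x = 1

step 1: x = -1*(-3) + (-1)*(3) + (1) = 1 -> exactly as logged
step 2: x = -1*(1) + (-1)*(-3) + (1) = 3 -> consistent with the printout
step 3: x = -1*(3) + (-1)*(1) + (1) = -3 -> same as recorded
step 4: x = -1*(-3) + (-1)*(3) + (1) = 1 -> the entry is off here
So the first discrepancy is step 4, where the right value is x = 1.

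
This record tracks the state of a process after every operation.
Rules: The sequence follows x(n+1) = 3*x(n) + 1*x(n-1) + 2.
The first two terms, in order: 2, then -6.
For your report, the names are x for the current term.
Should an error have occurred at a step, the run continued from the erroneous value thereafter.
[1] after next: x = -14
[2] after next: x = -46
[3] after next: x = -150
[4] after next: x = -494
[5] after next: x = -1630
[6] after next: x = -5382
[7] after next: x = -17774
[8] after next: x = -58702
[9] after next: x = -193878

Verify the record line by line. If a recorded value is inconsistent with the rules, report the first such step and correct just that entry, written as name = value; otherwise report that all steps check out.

Step 1: x = 3*(-6) + (1)*(2) + (2) = -14 — confirmed correct.
Step 2: x = 3*(-14) + (1)*(-6) + (2) = -46 — matches.
Step 3: x = 3*(-46) + (1)*(-14) + (2) = -150 — consistent with the record.
Step 4: x = 3*(-150) + (1)*(-46) + (2) = -494 — no discrepancy.
Step 5: x = 3*(-494) + (1)*(-150) + (2) = -1630 — in agreement.
Step 6: x = 3*(-1630) + (1)*(-494) + (2) = -5382 — exactly as logged.
Step 7: x = 3*(-5382) + (1)*(-1630) + (2) = -17774 — agrees with the record.
Step 8: x = 3*(-17774) + (1)*(-5382) + (2) = -58702 — agrees with the record.
Step 9: x = 3*(-58702) + (1)*(-17774) + (2) = -193878 — checks out.
Every step is consistent.

no error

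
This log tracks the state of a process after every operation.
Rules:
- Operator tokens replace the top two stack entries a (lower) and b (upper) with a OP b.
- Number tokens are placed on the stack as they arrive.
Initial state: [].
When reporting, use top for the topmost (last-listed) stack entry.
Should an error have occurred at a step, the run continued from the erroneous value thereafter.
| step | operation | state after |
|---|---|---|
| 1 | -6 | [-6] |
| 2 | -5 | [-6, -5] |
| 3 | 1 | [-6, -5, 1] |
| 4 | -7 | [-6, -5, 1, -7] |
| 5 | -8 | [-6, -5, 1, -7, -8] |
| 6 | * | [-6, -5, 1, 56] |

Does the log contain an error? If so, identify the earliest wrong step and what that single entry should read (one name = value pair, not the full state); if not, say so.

no error

Recomputing the run from the initial state:
step 1: [-6]
step 2: [-6, -5]
step 3: [-6, -5, 1]
step 4: [-6, -5, 1, -7]
step 5: [-6, -5, 1, -7, -8]
step 6: [-6, -5, 1, 56]
This matches the log at every step.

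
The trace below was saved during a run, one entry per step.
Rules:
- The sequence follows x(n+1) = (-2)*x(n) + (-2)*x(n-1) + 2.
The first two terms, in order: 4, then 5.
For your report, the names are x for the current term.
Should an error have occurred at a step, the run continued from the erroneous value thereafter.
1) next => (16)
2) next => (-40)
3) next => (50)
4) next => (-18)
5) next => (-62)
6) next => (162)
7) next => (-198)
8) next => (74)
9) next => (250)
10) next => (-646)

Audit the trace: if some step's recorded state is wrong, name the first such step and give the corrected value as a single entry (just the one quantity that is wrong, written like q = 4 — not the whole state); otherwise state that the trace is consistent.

1. x = -2*(5) + (-2)*(4) + (2) = -16 (not what was recorded)
Conclusion: step 1 carries the first error; the entry should be x = -16.

step 1, x = -16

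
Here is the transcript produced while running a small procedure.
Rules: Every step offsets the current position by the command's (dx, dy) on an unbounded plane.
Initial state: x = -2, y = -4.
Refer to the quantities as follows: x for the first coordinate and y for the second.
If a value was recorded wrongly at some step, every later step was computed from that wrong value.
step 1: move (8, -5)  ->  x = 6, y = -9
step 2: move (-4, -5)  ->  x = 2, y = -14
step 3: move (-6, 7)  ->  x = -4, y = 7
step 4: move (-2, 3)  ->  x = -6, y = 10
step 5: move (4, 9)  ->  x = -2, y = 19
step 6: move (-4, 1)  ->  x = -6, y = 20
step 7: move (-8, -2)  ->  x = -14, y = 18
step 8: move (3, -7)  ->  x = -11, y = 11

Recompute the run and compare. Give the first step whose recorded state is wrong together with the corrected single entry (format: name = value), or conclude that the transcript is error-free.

Step 1: x = -2 + (8) = 6, y = -4 + (-5) = -9 — agrees with the transcript.
Step 2: x = 6 + (-4) = 2, y = -9 + (-5) = -14 — matches.
Step 3: x = 2 + (-6) = -4, y = -14 + (7) = -7 — the transcript disagrees here.
Conclusion: step 3 carries the first error; the entry should be y = -7.

step 3, y = -7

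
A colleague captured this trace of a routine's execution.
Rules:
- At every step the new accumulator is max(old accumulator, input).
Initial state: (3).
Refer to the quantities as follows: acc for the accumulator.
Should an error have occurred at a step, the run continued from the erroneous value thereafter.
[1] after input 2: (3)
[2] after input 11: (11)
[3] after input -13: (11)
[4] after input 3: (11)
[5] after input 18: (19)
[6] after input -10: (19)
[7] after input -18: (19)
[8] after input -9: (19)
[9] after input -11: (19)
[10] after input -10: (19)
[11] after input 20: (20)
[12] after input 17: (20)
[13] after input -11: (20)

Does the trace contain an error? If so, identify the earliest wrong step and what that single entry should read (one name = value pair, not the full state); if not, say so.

1. acc = max(3, 2) = 3 (no discrepancy)
2. acc = max(3, 11) = 11 (no discrepancy)
3. acc = max(11, -13) = 11 (confirmed correct)
4. acc = max(11, 3) = 11 (no discrepancy)
5. acc = max(11, 18) = 18 (the trace has a different value)
The audit stops at step 5: the recorded entry is wrong and should be acc = 18.

step 5, acc = 18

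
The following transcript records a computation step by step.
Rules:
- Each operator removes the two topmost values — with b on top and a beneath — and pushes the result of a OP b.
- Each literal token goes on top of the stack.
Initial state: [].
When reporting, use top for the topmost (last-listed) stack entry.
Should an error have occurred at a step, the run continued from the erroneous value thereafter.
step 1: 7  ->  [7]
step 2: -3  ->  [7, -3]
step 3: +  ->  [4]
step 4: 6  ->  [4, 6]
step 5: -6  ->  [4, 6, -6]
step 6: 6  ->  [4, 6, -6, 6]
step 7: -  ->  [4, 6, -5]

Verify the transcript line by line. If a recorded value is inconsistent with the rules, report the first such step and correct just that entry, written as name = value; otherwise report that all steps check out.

1. push 7: top = 7 (checks out)
2. push -3: top = -3 (agrees with the transcript)
3. 7 + -3 = 4 (checks out)
4. push 6: top = 6 (exactly as logged)
5. push -6: top = -6 (in agreement)
6. push 6: top = 6 (same as recorded)
7. -6 - 6 = -12 (this is not what the transcript shows)
So the first discrepancy is step 7, where the right value is top = -12.

step 7, top = -12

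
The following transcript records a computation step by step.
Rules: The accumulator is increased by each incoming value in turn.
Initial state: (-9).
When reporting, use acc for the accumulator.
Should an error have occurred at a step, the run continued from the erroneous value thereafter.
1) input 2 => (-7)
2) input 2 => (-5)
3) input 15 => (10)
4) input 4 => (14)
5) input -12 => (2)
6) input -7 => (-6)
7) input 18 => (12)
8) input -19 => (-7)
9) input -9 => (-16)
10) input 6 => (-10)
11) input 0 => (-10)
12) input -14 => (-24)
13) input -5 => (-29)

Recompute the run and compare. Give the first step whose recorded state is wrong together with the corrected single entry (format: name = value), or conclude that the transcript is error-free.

1. acc = -9 + 2 = -7 (same as recorded)
2. acc = -7 + 2 = -5 (agrees with the transcript)
3. acc = -5 + 15 = 10 (no discrepancy)
4. acc = 10 + 4 = 14 (verified)
5. acc = 14 + -12 = 2 (agrees with the transcript)
6. acc = 2 + -7 = -5 (first mismatch against the transcript)
First incorrect step: 6; the correct value is acc = -5.

step 6, acc = -5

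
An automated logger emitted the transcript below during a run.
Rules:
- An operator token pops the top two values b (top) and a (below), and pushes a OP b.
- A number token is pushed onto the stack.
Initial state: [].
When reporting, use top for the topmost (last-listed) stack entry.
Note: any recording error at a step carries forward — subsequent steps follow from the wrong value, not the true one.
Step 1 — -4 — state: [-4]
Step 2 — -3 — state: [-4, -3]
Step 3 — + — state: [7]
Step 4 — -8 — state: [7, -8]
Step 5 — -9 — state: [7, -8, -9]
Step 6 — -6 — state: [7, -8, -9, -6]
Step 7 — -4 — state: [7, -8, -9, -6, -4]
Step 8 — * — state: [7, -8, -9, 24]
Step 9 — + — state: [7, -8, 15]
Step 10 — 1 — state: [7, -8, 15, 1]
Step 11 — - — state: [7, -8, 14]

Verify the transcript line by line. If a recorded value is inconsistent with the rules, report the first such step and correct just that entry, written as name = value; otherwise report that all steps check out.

step 3, top = -7

step 1: push -4: top = -4 -> in agreement
step 2: push -3: top = -3 -> agrees with the transcript
step 3: -4 + -3 = -7 -> this is not what the transcript shows
That makes step 3 the first incorrect line — top = -7 is what it should show.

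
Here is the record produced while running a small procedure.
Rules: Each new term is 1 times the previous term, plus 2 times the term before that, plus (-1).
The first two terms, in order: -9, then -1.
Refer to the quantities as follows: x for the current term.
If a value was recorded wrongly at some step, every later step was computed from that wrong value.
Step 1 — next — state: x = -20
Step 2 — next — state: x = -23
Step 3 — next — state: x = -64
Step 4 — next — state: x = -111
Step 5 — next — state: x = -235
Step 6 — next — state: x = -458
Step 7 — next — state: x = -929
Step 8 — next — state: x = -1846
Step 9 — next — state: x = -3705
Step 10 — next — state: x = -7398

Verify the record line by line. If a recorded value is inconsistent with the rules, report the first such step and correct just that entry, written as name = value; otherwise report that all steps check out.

step 5, x = -240

1. x = 1*(-1) + (2)*(-9) + (-1) = -20 (same as recorded)
2. x = 1*(-20) + (2)*(-1) + (-1) = -23 (no discrepancy)
3. x = 1*(-23) + (2)*(-20) + (-1) = -64 (exactly as logged)
4. x = 1*(-64) + (2)*(-23) + (-1) = -111 (same as recorded)
5. x = 1*(-111) + (2)*(-64) + (-1) = -240 (the recorded entry deviates here)
Step 5 is the first one off; corrected, x = -240.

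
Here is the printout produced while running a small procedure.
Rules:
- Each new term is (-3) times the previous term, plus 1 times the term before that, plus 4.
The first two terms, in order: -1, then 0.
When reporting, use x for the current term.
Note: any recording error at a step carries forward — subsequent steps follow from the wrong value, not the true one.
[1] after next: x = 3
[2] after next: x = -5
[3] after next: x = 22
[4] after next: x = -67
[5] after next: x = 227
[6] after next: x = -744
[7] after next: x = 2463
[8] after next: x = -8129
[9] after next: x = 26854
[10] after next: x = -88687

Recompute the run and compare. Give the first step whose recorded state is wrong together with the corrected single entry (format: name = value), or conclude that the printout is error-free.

no error

step 1: x = -3*(0) + (1)*(-1) + (4) = 3 -> agrees with the printout
step 2: x = -3*(3) + (1)*(0) + (4) = -5 -> agrees with the printout
step 3: x = -3*(-5) + (1)*(3) + (4) = 22 -> matches
step 4: x = -3*(22) + (1)*(-5) + (4) = -67 -> matches
step 5: x = -3*(-67) + (1)*(22) + (4) = 227 -> confirmed correct
step 6: x = -3*(227) + (1)*(-67) + (4) = -744 -> agrees with the printout
step 7: x = -3*(-744) + (1)*(227) + (4) = 2463 -> checks out
step 8: x = -3*(2463) + (1)*(-744) + (4) = -8129 -> verified
step 9: x = -3*(-8129) + (1)*(2463) + (4) = 26854 -> agrees with the printout
step 10: x = -3*(26854) + (1)*(-8129) + (4) = -88687 -> confirmed correct
Nothing is out of place; the run is error-free.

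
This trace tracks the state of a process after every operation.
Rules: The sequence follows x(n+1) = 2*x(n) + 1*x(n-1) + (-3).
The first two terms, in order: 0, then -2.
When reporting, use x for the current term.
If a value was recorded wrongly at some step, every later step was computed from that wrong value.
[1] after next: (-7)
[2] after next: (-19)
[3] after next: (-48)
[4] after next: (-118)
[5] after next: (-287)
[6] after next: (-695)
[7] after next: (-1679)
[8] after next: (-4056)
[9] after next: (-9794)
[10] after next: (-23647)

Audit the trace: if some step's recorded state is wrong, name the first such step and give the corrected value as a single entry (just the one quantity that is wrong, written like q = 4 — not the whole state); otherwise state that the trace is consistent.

Recomputing the run from the initial state:
step 1: x = -7
step 2: x = -19
step 3: x = -48
step 4: x = -118
step 5: x = -287
step 6: x = -695
step 7: x = -1680
step 8: x = -4058
step 9: x = -9799
step 10: x = -23659
The first disagreement with the trace is at step 7, where the value should be x = -1680.

step 7, x = -1680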